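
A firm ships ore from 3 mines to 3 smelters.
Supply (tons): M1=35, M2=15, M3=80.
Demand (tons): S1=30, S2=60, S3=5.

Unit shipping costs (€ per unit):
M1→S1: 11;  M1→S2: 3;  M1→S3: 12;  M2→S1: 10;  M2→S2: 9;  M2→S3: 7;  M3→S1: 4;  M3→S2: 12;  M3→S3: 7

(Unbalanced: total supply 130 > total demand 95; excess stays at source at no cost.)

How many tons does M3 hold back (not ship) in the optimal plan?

35

An optimal plan:
  M1–S2: 35 × €3 = €105
  M2–S2: 15 × €9 = €135
  M3–S1: 30 × €4 = €120
  M3–S2: 10 × €12 = €120
  M3–S3: 5 × €7 = €35
Total cost = €515.
M3 ships 45 of its 80, leaving 35.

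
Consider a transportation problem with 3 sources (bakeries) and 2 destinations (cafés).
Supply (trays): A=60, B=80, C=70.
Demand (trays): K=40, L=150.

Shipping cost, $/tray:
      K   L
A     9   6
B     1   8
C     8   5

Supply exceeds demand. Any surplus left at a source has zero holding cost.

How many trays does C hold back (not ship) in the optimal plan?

Minimum-cost shipments:
  A→L: 60 × $6 = $360
  B→K: 40 × $1 = $40
  B→L: 20 × $8 = $160
  C→L: 70 × $5 = $350
Total cost = $910.
C ships 70 of its 70, leaving 0.

0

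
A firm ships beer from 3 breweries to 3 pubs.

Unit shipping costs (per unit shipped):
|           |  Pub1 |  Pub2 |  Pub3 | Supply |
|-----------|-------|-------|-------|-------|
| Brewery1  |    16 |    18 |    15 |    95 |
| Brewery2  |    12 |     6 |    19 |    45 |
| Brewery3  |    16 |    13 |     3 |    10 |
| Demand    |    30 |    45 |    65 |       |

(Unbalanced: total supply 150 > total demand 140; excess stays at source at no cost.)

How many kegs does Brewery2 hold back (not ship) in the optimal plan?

0

Minimum-cost shipments:
  Brewery1–Pub1: 30 kegs
  Brewery1–Pub3: 55 kegs
  Brewery2–Pub2: 45 kegs
  Brewery3–Pub3: 10 kegs
Total cost = 1605.
Brewery2 ships 45 of its 45, leaving 0.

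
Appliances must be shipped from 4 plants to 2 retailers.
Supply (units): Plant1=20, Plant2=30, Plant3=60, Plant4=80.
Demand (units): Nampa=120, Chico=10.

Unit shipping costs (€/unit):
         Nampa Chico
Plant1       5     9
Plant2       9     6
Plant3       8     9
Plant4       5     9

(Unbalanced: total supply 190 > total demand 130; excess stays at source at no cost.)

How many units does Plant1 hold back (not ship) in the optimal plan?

Minimum-cost shipments:
  Plant1->Nampa: 20 × €5 = €100
  Plant2->Chico: 10 × €6 = €60
  Plant3->Nampa: 20 × €8 = €160
  Plant4->Nampa: 80 × €5 = €400
Total cost = €720.
Plant1 ships 20 of its 20, leaving 0.

0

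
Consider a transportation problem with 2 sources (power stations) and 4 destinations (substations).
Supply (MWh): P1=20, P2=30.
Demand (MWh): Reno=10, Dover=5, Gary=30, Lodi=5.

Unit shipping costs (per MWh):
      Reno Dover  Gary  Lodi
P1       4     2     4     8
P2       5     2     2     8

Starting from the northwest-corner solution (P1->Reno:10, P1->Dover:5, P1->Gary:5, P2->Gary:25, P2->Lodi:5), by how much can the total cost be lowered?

10

Current plan cost = 10·4 + 5·2 + 5·4 + 25·2 + 5·8 = 160.
Optimal plan:
  P1–Reno: 10 MWh
  P1–Dover: 5 MWh
  P1–Lodi: 5 MWh
  P2–Gary: 30 MWh
Optimal cost = 150.
Saving = 160 − 150 = 10.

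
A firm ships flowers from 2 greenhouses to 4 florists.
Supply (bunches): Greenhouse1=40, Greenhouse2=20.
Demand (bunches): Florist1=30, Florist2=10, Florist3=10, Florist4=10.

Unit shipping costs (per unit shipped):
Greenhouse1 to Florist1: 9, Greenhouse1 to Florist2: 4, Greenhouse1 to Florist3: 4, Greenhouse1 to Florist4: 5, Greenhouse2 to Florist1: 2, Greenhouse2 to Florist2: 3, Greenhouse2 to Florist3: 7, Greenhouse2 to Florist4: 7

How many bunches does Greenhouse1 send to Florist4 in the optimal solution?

The minimum-cost plan:
  Greenhouse1–Florist1: 10 × 9 = 90
  Greenhouse1–Florist2: 10 × 4 = 40
  Greenhouse1–Florist3: 10 × 4 = 40
  Greenhouse1–Florist4: 10 × 5 = 50
  Greenhouse2–Florist1: 20 × 2 = 40
Total cost = 260.
So Greenhouse1→Florist4 carries 10 bunches.

10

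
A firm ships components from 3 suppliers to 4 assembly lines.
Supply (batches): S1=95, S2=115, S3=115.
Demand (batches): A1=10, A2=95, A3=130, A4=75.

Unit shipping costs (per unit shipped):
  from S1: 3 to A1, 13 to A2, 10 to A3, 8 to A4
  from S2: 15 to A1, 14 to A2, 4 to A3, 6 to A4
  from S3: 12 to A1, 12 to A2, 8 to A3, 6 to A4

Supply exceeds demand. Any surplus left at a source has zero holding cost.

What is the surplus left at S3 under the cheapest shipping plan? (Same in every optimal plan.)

An optimal plan:
  S1 to A1: 10 batches
  S1 to A2: 70 batches
  S2 to A3: 115 batches
  S3 to A2: 25 batches
  S3 to A3: 15 batches
  S3 to A4: 75 batches
Total cost = 2270.
S3 ships 115 of its 115, leaving 0.

0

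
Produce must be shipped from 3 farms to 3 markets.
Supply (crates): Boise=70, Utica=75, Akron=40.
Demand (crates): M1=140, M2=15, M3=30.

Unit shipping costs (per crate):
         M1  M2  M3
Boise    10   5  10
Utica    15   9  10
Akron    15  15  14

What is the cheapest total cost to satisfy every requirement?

2185

One minimum-cost allocation:
  Boise to M1: 70 × 10 = 700
  Utica to M1: 30 × 15 = 450
  Utica to M2: 15 × 9 = 135
  Utica to M3: 30 × 10 = 300
  Akron to M1: 40 × 15 = 600
Total = 700 + 450 + 135 + 300 + 600 = 2185.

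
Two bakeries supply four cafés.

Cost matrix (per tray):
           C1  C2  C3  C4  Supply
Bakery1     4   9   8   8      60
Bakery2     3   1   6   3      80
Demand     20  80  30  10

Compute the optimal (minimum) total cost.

480

Optimal allocation:
  Bakery1 to C1: 20 trays
  Bakery1 to C3: 30 trays
  Bakery1 to C4: 10 trays
  Bakery2 to C2: 80 trays
Total cost = 480.
(Supply check: Bakery1 ships 60; Bakery2 ships 80.)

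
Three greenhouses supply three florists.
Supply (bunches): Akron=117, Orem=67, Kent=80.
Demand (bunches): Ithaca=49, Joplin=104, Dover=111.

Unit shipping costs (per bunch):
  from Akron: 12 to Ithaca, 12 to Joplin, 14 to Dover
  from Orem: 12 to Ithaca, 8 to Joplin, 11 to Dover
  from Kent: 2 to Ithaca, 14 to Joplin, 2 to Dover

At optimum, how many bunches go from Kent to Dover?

80

Solving gives:
  Akron–Ithaca: 49 × 12 = 588
  Akron–Joplin: 37 × 12 = 444
  Akron–Dover: 31 × 14 = 434
  Orem–Joplin: 67 × 8 = 536
  Kent–Dover: 80 × 2 = 160
Total cost = 2162.
So Kent→Dover carries 80 bunches.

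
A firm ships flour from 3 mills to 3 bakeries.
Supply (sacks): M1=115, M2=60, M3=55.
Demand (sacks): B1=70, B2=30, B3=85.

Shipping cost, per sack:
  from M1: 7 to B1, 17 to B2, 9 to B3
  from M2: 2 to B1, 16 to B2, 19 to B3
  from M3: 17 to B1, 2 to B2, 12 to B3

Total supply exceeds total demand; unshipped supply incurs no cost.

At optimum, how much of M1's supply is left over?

Minimum-cost shipments:
  M1→B1: 10 × 7 = 70
  M1→B3: 85 × 9 = 765
  M2→B1: 60 × 2 = 120
  M3→B2: 30 × 2 = 60
Total cost = 1015.
M1 ships 95 of its 115, leaving 20.

20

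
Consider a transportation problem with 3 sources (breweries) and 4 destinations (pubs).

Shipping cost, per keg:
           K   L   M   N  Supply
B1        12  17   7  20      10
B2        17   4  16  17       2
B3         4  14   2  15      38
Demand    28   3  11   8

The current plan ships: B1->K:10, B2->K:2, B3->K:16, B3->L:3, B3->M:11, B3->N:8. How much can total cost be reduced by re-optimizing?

Current plan cost = 10·12 + 2·17 + 16·4 + 3·14 + 11·2 + 8·15 = 402.
Optimal plan:
  B1 to L: 1 kegs
  B1 to M: 1 kegs
  B1 to N: 8 kegs
  B2 to L: 2 kegs
  B3 to K: 28 kegs
  B3 to M: 10 kegs
Optimal cost = 324.
Saving = 402 − 324 = 78.

78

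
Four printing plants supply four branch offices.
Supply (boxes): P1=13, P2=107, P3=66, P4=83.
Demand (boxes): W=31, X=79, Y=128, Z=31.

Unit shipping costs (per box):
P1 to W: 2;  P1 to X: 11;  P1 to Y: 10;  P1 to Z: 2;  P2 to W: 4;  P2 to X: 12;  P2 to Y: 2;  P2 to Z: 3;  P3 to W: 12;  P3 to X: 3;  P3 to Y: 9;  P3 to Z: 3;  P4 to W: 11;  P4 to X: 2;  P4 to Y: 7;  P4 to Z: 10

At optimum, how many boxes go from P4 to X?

The minimum-cost plan:
  P1–W: 13 × 2 = 26
  P2–W: 18 × 4 = 72
  P2–Y: 89 × 2 = 178
  P3–X: 35 × 3 = 105
  P3–Z: 31 × 3 = 93
  P4–X: 44 × 2 = 88
  P4–Y: 39 × 7 = 273
Total cost = 835.
So P4→X carries 44 boxes.

44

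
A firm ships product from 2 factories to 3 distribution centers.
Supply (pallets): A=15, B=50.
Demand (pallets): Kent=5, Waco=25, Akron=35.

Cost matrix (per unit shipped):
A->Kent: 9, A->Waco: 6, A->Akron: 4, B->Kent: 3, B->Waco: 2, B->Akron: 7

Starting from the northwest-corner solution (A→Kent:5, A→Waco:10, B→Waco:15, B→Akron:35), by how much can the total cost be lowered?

115

Current plan cost = 5·9 + 10·6 + 15·2 + 35·7 = 380.
Optimal plan:
  A–Akron: 15 × 4 = 60
  B–Kent: 5 × 3 = 15
  B–Waco: 25 × 2 = 50
  B–Akron: 20 × 7 = 140
Optimal cost = 265.
Saving = 380 − 265 = 115.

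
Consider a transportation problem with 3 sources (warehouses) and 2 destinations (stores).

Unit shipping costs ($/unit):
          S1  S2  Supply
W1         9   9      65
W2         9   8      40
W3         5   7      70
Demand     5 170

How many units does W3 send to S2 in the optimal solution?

Solving gives:
  W1–S2: 65 × $9 = $585
  W2–S2: 40 × $8 = $320
  W3–S1: 5 × $5 = $25
  W3–S2: 65 × $7 = $455
Total cost = $1385.
So W3→S2 carries 65 units.

65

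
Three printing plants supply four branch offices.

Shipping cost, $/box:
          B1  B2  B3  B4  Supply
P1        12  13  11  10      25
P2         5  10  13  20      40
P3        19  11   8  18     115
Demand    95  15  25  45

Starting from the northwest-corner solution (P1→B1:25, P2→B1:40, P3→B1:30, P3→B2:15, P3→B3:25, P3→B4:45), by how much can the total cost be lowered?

25

Current plan cost = 25·12 + 40·5 + 30·19 + 15·11 + 25·8 + 45·18 = $2245.
Optimal plan:
  P1–B4: 25 × $10 = $250
  P2–B1: 40 × $5 = $200
  P3–B1: 55 × $19 = $1045
  P3–B2: 15 × $11 = $165
  P3–B3: 25 × $8 = $200
  P3–B4: 20 × $18 = $360
Optimal cost = $2220.
Saving = 2245 − 2220 = $25.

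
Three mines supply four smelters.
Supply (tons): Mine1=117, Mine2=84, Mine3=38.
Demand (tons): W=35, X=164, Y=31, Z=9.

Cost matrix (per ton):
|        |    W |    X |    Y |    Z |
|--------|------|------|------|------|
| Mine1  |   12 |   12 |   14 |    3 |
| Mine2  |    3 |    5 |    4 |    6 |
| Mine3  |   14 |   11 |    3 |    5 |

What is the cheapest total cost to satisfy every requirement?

1843

Optimal allocation:
  Mine1→X: 108 × 12 = 1296
  Mine1→Z: 9 × 3 = 27
  Mine2→W: 35 × 3 = 105
  Mine2→X: 49 × 5 = 245
  Mine3→X: 7 × 11 = 77
  Mine3→Y: 31 × 3 = 93
Total = 1296 + 27 + 105 + 245 + 77 + 93 = 1843.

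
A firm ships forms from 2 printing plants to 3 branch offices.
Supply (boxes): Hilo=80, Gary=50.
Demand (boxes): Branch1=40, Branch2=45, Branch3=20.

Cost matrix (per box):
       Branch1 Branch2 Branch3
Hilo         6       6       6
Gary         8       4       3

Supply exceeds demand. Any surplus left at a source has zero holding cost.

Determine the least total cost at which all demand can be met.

A cheapest plan:
  Hilo–Branch1: 40 × 6 = 240
  Hilo–Branch2: 15 × 6 = 90
  Gary–Branch2: 30 × 4 = 120
  Gary–Branch3: 20 × 3 = 60
Total = 240 + 90 + 120 + 60 = 510.
(Supply check: Hilo ships 55; Gary ships 50.)

510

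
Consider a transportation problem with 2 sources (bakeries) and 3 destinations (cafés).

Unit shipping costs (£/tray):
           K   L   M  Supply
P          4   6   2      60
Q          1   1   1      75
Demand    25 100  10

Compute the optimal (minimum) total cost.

345

An optimal shipping plan:
  P→K: 25 × £4 = £100
  P→L: 25 × £6 = £150
  P→M: 10 × £2 = £20
  Q→L: 75 × £1 = £75
Total = 100 + 150 + 20 + 75 = £345.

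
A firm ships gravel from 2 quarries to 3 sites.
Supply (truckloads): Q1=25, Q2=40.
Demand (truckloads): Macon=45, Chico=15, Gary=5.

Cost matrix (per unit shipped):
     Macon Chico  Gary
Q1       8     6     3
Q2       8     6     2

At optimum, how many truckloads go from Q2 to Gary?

5

Optimal shipments:
  Q1->Macon: 10 × 8 = 80
  Q1->Chico: 15 × 6 = 90
  Q2->Macon: 35 × 8 = 280
  Q2->Gary: 5 × 2 = 10
Total cost = 460.
So Q2→Gary carries 5 truckloads.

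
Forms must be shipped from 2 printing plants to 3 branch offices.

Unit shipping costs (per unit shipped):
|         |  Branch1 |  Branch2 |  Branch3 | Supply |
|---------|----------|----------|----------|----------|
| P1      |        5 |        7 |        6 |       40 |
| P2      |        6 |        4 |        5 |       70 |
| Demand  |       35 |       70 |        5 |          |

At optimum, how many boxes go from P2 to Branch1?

The minimum-cost plan:
  P1–Branch1: 35 × 5 = 175
  P1–Branch3: 5 × 6 = 30
  P2–Branch2: 70 × 4 = 280
Total cost = 485.
The route P2→Branch1 is not used.

0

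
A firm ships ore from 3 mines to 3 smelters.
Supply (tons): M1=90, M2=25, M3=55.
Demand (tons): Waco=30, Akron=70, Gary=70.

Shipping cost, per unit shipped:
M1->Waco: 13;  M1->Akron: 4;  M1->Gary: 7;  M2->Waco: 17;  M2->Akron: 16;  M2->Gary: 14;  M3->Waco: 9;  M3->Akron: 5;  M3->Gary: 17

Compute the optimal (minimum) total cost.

1240

Optimal allocation:
  M1->Akron: 45 × 4 = 180
  M1->Gary: 45 × 7 = 315
  M2->Gary: 25 × 14 = 350
  M3->Waco: 30 × 9 = 270
  M3->Akron: 25 × 5 = 125
Total = 180 + 315 + 350 + 270 + 125 = 1240.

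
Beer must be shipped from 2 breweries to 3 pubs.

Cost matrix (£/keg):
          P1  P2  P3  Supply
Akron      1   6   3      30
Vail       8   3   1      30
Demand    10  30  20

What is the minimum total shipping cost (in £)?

160

One minimum-cost allocation:
  Akron→P1: 10 × £1 = £10
  Akron→P3: 20 × £3 = £60
  Vail→P2: 30 × £3 = £90
Total = 10 + 60 + 90 = £160.
(Supply check: Akron ships 30; Vail ships 30.)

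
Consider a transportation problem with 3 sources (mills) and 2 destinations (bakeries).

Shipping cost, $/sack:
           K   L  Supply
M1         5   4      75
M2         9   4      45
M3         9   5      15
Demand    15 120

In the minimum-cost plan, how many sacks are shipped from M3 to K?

Solving gives:
  M1–K: 15 sacks
  M1–L: 60 sacks
  M2–L: 45 sacks
  M3–L: 15 sacks
Total cost = $570.
The route M3→K is not used.

0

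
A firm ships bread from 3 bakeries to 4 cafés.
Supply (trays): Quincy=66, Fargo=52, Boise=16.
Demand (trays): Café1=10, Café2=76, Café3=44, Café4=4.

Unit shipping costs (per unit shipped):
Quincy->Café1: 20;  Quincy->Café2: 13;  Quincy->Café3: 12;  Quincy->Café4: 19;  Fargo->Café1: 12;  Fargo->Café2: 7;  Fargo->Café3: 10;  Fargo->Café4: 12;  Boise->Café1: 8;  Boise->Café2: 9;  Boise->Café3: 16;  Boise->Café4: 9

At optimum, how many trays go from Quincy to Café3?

Optimal shipments:
  Quincy->Café2: 22 × 13 = 286
  Quincy->Café3: 44 × 12 = 528
  Fargo->Café2: 52 × 7 = 364
  Boise->Café1: 10 × 8 = 80
  Boise->Café2: 2 × 9 = 18
  Boise->Café4: 4 × 9 = 36
Total cost = 1312.
So Quincy→Café3 carries 44 trays.

44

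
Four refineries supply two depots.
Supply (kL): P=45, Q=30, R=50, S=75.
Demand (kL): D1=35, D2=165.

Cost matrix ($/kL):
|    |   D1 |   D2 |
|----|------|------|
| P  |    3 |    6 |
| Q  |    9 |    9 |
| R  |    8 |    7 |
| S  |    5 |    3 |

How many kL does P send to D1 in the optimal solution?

35

The minimum-cost plan:
  P–D1: 35 × $3 = $105
  P–D2: 10 × $6 = $60
  Q–D2: 30 × $9 = $270
  R–D2: 50 × $7 = $350
  S–D2: 75 × $3 = $225
Total cost = $1010.
So P→D1 carries 35 kL.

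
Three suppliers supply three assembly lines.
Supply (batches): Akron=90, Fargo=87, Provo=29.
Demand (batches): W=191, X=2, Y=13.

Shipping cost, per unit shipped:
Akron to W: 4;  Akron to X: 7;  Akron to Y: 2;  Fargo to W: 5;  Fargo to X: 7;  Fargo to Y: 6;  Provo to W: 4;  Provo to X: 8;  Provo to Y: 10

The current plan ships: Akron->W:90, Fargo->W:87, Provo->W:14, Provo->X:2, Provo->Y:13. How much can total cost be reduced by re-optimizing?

108

Current plan cost = 90·4 + 87·5 + 14·4 + 2·8 + 13·10 = 997.
Optimal plan:
  Akron->W: 77 × 4 = 308
  Akron->Y: 13 × 2 = 26
  Fargo->W: 85 × 5 = 425
  Fargo->X: 2 × 7 = 14
  Provo->W: 29 × 4 = 116
Optimal cost = 889.
Saving = 997 − 889 = 108.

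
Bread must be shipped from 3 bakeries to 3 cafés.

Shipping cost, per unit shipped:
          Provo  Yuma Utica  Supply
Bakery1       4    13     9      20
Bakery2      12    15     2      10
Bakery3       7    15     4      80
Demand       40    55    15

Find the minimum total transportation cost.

Optimal allocation:
  Bakery1–Provo: 20 × 4 = 80
  Bakery2–Utica: 10 × 2 = 20
  Bakery3–Provo: 20 × 7 = 140
  Bakery3–Yuma: 55 × 15 = 825
  Bakery3–Utica: 5 × 4 = 20
Total = 80 + 20 + 140 + 825 + 20 = 1085.

1085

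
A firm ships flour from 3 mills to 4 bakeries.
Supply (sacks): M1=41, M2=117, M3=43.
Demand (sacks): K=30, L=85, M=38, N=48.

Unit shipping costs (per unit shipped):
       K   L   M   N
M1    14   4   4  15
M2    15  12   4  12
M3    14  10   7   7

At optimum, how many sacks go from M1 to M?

0

The minimum-cost plan:
  M1->L: 41 × 4 = 164
  M2->K: 30 × 15 = 450
  M2->L: 44 × 12 = 528
  M2->M: 38 × 4 = 152
  M2->N: 5 × 12 = 60
  M3->N: 43 × 7 = 301
Total cost = 1655.
The route M1→M is not used.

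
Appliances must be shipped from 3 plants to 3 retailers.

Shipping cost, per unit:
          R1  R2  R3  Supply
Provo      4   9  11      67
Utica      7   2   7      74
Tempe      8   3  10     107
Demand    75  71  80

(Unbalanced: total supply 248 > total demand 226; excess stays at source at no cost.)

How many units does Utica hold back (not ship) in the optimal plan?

0

Minimum-cost shipments:
  Provo→R1: 67 × 4 = 268
  Utica→R3: 74 × 7 = 518
  Tempe→R1: 8 × 8 = 64
  Tempe→R2: 71 × 3 = 213
  Tempe→R3: 6 × 10 = 60
Total cost = 1123.
Utica ships 74 of its 74, leaving 0.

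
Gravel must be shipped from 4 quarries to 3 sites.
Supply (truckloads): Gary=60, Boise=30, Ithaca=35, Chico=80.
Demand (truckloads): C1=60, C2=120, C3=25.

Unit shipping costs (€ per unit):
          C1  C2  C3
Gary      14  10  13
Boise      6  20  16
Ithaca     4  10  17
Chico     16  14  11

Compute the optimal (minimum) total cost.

1995

An optimal shipping plan:
  Gary→C2: 60 × €10 = €600
  Boise→C1: 30 × €6 = €180
  Ithaca→C1: 30 × €4 = €120
  Ithaca→C2: 5 × €10 = €50
  Chico→C2: 55 × €14 = €770
  Chico→C3: 25 × €11 = €275
Total = 600 + 180 + 120 + 50 + 770 + 275 = €1995.
(Supply check: Gary ships 60; Boise ships 30; Ithaca ships 35; Chico ships 80.)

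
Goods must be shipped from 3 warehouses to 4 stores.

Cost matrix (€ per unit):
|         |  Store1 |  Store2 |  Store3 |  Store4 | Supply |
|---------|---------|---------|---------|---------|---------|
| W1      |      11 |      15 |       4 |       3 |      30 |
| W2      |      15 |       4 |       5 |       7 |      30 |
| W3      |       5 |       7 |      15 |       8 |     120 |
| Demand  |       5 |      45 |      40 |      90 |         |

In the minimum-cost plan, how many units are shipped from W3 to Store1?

5

Optimal shipments:
  W1–Store3: 10 × €4 = €40
  W1–Store4: 20 × €3 = €60
  W2–Store3: 30 × €5 = €150
  W3–Store1: 5 × €5 = €25
  W3–Store2: 45 × €7 = €315
  W3–Store4: 70 × €8 = €560
Total cost = €1150.
So W3→Store1 carries 5 units.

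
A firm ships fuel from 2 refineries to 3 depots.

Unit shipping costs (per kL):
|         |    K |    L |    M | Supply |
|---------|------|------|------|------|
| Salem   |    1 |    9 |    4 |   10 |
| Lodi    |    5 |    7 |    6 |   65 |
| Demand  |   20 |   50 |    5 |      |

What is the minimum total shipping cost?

440

A cheapest plan:
  Salem→K: 10 kL
  Lodi→K: 10 kL
  Lodi→L: 50 kL
  Lodi→M: 5 kL
Total cost = 440.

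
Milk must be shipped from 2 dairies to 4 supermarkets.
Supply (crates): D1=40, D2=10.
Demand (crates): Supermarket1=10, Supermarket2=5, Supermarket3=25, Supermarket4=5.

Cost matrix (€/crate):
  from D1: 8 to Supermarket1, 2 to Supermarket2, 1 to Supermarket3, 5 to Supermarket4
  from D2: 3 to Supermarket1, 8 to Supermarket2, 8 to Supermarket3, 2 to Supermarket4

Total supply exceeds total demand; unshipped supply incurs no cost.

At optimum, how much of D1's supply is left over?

5

An optimal plan:
  D1–Supermarket2: 5 × €2 = €10
  D1–Supermarket3: 25 × €1 = €25
  D1–Supermarket4: 5 × €5 = €25
  D2–Supermarket1: 10 × €3 = €30
Total cost = €90.
D1 ships 35 of its 40, leaving 5.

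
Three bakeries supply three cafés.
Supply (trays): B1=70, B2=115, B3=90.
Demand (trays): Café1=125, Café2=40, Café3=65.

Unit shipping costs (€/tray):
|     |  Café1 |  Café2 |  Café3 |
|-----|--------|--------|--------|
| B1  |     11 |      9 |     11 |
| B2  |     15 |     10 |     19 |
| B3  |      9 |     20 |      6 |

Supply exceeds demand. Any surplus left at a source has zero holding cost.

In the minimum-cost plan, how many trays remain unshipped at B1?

Minimum-cost shipments:
  B1–Café1: 70 × €11 = €770
  B2–Café1: 30 × €15 = €450
  B2–Café2: 40 × €10 = €400
  B3–Café1: 25 × €9 = €225
  B3–Café3: 65 × €6 = €390
Total cost = €2235.
B1 ships 70 of its 70, leaving 0.

0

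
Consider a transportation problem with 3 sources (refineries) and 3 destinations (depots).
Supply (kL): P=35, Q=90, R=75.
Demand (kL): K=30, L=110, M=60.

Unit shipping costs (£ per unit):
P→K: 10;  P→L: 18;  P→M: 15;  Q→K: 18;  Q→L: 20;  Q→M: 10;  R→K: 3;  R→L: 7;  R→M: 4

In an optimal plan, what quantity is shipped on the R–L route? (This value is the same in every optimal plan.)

Optimal shipments:
  P->K: 30 kL
  P->L: 5 kL
  Q->L: 30 kL
  Q->M: 60 kL
  R->L: 75 kL
Total cost = £2115.
So R→L carries 75 kL.

75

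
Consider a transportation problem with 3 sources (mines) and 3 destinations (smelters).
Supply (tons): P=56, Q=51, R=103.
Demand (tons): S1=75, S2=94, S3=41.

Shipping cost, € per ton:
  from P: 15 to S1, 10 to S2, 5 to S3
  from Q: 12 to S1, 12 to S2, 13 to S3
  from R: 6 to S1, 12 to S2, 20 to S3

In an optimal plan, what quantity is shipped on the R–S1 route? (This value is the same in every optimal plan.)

75

Solving gives:
  P->S2: 15 × €10 = €150
  P->S3: 41 × €5 = €205
  Q->S2: 51 × €12 = €612
  R->S1: 75 × €6 = €450
  R->S2: 28 × €12 = €336
Total cost = €1753.
So R→S1 carries 75 tons.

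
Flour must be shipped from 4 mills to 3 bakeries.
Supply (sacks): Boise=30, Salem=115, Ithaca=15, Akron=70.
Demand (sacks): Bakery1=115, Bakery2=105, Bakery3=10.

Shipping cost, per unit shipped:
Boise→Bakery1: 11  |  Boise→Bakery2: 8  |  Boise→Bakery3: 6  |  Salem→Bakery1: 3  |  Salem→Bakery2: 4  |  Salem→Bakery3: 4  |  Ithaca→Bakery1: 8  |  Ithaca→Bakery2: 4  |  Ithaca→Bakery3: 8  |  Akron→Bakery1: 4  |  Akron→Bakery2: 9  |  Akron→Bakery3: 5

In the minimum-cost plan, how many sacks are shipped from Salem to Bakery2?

70

Solving gives:
  Boise→Bakery2: 20 × 8 = 160
  Boise→Bakery3: 10 × 6 = 60
  Salem→Bakery1: 45 × 3 = 135
  Salem→Bakery2: 70 × 4 = 280
  Ithaca→Bakery2: 15 × 4 = 60
  Akron→Bakery1: 70 × 4 = 280
Total cost = 975.
So Salem→Bakery2 carries 70 sacks.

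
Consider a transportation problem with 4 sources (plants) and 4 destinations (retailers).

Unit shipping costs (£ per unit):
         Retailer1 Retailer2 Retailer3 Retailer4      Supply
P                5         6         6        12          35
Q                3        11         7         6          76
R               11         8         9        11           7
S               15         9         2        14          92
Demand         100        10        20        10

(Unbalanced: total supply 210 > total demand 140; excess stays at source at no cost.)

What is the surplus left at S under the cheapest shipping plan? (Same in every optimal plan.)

An optimal plan:
  P→Retailer1: 34 units
  P→Retailer2: 1 units
  Q→Retailer1: 66 units
  Q→Retailer4: 10 units
  R→Retailer2: 7 units
  S→Retailer2: 2 units
  S→Retailer3: 20 units
Total cost = £548.
S ships 22 of its 92, leaving 70.

70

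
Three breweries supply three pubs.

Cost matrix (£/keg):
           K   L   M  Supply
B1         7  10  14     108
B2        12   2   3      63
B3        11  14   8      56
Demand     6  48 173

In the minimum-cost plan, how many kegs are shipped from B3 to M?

The minimum-cost plan:
  B1 to K: 6 × £7 = £42
  B1 to L: 48 × £10 = £480
  B1 to M: 54 × £14 = £756
  B2 to M: 63 × £3 = £189
  B3 to M: 56 × £8 = £448
Total cost = £1915.
So B3→M carries 56 kegs.

56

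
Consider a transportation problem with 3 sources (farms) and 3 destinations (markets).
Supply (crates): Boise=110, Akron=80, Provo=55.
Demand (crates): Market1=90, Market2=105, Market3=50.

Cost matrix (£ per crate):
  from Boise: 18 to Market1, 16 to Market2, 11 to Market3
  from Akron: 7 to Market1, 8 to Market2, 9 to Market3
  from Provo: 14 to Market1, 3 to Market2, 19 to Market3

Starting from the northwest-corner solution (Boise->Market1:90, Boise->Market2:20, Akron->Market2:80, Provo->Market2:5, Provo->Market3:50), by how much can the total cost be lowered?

Current plan cost = 90·18 + 20·16 + 80·8 + 5·3 + 50·19 = £3545.
Optimal plan:
  Boise→Market1: 10 × £18 = £180
  Boise→Market2: 50 × £16 = £800
  Boise→Market3: 50 × £11 = £550
  Akron→Market1: 80 × £7 = £560
  Provo→Market2: 55 × £3 = £165
Optimal cost = £2255.
Saving = 3545 − 2255 = £1290.

1290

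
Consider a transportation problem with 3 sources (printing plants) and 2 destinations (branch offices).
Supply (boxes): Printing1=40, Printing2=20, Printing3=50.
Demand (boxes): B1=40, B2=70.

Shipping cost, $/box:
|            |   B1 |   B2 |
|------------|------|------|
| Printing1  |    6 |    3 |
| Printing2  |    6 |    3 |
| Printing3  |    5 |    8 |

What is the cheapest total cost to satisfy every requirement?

460

Optimal allocation:
  Printing1→B2: 40 boxes
  Printing2→B2: 20 boxes
  Printing3→B1: 40 boxes
  Printing3→B2: 10 boxes
Total cost = $460.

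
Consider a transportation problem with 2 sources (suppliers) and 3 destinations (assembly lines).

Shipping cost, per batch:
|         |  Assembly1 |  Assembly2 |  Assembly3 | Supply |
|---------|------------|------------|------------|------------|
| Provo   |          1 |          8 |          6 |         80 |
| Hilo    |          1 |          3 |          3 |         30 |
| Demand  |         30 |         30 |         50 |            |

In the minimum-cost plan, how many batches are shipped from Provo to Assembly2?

0

Optimal shipments:
  Provo->Assembly1: 30 batches
  Provo->Assembly3: 50 batches
  Hilo->Assembly2: 30 batches
Total cost = 420.
The route Provo→Assembly2 is not used.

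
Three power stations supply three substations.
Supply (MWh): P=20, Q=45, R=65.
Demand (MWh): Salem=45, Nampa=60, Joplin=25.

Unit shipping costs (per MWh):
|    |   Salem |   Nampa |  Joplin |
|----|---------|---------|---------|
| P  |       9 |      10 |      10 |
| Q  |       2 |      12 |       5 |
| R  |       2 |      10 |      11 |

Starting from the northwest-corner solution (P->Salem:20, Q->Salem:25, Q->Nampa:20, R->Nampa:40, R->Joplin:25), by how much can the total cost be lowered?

330

Current plan cost = 20·9 + 25·2 + 20·12 + 40·10 + 25·11 = 1145.
Optimal plan:
  P–Nampa: 20 × 10 = 200
  Q–Salem: 20 × 2 = 40
  Q–Joplin: 25 × 5 = 125
  R–Salem: 25 × 2 = 50
  R–Nampa: 40 × 10 = 400
Optimal cost = 815.
Saving = 1145 − 815 = 330.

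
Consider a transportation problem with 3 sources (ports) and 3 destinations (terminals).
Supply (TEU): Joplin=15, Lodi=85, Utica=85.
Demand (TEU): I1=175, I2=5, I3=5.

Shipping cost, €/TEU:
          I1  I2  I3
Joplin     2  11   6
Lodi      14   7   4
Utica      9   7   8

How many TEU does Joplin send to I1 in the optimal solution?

15

Optimal shipments:
  Joplin→I1: 15 × €2 = €30
  Lodi→I1: 75 × €14 = €1050
  Lodi→I2: 5 × €7 = €35
  Lodi→I3: 5 × €4 = €20
  Utica→I1: 85 × €9 = €765
Total cost = €1900.
So Joplin→I1 carries 15 TEU.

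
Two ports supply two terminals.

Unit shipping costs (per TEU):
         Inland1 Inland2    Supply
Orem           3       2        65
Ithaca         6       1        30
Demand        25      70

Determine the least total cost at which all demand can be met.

An optimal shipping plan:
  Orem to Inland1: 25 × 3 = 75
  Orem to Inland2: 40 × 2 = 80
  Ithaca to Inland2: 30 × 1 = 30
Total = 75 + 80 + 30 = 185.

185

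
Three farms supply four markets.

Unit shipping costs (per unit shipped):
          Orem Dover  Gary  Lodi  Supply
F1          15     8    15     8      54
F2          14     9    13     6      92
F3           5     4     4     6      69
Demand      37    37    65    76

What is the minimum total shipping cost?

An optimal shipping plan:
  F1 to Orem: 17 crates
  F1 to Dover: 37 crates
  F2 to Orem: 16 crates
  F2 to Lodi: 76 crates
  F3 to Orem: 4 crates
  F3 to Gary: 65 crates
Total cost = 1511.
(Supply check: F1 ships 54; F2 ships 92; F3 ships 69.)

1511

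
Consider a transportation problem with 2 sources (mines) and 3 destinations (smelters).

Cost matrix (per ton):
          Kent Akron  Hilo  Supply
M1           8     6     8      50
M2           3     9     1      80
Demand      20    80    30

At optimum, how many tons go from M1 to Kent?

0

Optimal shipments:
  M1→Akron: 50 × 6 = 300
  M2→Kent: 20 × 3 = 60
  M2→Akron: 30 × 9 = 270
  M2→Hilo: 30 × 1 = 30
Total cost = 660.
The route M1→Kent is not used.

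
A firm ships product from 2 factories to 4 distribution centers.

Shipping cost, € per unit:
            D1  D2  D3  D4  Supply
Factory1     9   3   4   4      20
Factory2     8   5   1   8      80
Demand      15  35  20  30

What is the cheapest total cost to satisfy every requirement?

475

One minimum-cost allocation:
  Factory1->D4: 20 × €4 = €80
  Factory2->D1: 15 × €8 = €120
  Factory2->D2: 35 × €5 = €175
  Factory2->D3: 20 × €1 = €20
  Factory2->D4: 10 × €8 = €80
Total = 80 + 120 + 175 + 20 + 80 = €475.
(Supply check: Factory1 ships 20; Factory2 ships 80.)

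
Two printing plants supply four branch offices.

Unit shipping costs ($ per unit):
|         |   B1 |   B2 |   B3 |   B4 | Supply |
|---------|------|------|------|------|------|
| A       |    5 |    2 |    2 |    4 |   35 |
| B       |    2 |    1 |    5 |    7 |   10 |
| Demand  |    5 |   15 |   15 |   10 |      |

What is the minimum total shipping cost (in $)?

105

Optimal allocation:
  A–B2: 10 × $2 = $20
  A–B3: 15 × $2 = $30
  A–B4: 10 × $4 = $40
  B–B1: 5 × $2 = $10
  B–B2: 5 × $1 = $5
Total = 20 + 30 + 40 + 10 + 5 = $105.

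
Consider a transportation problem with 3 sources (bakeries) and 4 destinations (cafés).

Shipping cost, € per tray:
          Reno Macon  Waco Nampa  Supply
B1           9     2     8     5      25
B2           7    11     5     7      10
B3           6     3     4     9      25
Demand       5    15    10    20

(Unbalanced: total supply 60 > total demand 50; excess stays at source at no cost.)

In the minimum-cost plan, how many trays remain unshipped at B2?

10

Minimum-cost shipments:
  B1–Macon: 5 trays
  B1–Nampa: 20 trays
  B3–Reno: 5 trays
  B3–Macon: 10 trays
  B3–Waco: 10 trays
Total cost = €210.
B2 ships 0 of its 10, leaving 10.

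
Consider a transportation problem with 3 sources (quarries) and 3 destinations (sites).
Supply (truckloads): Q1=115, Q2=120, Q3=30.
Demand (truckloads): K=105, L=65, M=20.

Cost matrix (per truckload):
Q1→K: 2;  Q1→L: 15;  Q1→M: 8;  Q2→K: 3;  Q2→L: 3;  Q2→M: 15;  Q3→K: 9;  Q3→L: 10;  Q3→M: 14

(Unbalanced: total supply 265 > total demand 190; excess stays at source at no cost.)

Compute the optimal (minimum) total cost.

575

One minimum-cost allocation:
  Q1 to K: 95 × 2 = 190
  Q1 to M: 20 × 8 = 160
  Q2 to K: 10 × 3 = 30
  Q2 to L: 65 × 3 = 195
Total = 190 + 160 + 30 + 195 = 575.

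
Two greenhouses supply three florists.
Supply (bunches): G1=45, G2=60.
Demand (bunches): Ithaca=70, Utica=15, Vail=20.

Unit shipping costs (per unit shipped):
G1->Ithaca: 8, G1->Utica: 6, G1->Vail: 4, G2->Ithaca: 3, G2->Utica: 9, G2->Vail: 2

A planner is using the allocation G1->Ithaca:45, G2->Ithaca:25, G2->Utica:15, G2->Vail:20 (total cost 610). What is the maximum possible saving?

Current plan cost = 45·8 + 25·3 + 15·9 + 20·2 = 610.
Optimal plan:
  G1→Ithaca: 10 × 8 = 80
  G1→Utica: 15 × 6 = 90
  G1→Vail: 20 × 4 = 80
  G2→Ithaca: 60 × 3 = 180
Optimal cost = 430.
Saving = 610 − 430 = 180.

180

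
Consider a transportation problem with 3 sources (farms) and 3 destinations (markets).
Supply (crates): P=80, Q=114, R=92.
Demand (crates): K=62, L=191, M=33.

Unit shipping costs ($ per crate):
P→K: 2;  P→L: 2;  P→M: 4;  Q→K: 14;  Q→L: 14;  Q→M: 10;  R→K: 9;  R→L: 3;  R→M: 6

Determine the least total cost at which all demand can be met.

1900

An optimal shipping plan:
  P to L: 80 × $2 = $160
  Q to K: 62 × $14 = $868
  Q to L: 19 × $14 = $266
  Q to M: 33 × $10 = $330
  R to L: 92 × $3 = $276
Total = 160 + 868 + 266 + 330 + 276 = $1900.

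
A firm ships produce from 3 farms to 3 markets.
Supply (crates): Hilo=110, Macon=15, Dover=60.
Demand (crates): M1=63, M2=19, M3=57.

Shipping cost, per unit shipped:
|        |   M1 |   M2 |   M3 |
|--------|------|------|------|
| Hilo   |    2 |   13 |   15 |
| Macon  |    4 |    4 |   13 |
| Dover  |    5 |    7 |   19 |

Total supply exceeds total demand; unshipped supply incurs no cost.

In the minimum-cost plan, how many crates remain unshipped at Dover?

46

Minimum-cost shipments:
  Hilo→M1: 63 × 2 = 126
  Hilo→M3: 47 × 15 = 705
  Macon→M2: 5 × 4 = 20
  Macon→M3: 10 × 13 = 130
  Dover→M2: 14 × 7 = 98
Total cost = 1079.
Dover ships 14 of its 60, leaving 46.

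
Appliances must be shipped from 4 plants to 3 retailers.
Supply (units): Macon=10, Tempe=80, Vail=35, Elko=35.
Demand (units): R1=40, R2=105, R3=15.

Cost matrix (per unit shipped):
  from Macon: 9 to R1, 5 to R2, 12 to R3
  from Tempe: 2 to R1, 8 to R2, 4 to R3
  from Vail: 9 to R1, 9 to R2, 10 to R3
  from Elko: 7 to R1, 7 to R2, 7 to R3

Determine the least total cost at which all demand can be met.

Optimal allocation:
  Macon to R2: 10 × 5 = 50
  Tempe to R1: 40 × 2 = 80
  Tempe to R2: 25 × 8 = 200
  Tempe to R3: 15 × 4 = 60
  Vail to R2: 35 × 9 = 315
  Elko to R2: 35 × 7 = 245
Total = 50 + 80 + 200 + 60 + 315 + 245 = 950.
(Supply check: Macon ships 10; Tempe ships 80; Vail ships 35; Elko ships 35.)

950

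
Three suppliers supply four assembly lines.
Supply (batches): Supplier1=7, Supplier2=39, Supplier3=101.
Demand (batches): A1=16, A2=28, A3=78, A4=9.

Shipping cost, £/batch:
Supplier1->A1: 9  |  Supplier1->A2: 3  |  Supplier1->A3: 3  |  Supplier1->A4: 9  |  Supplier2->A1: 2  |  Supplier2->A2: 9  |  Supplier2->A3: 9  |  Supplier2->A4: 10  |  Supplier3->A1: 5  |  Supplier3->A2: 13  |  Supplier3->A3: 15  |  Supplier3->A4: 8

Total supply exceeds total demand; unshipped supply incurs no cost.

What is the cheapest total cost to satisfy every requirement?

An optimal shipping plan:
  Supplier1→A3: 7 × £3 = £21
  Supplier2→A3: 39 × £9 = £351
  Supplier3→A1: 16 × £5 = £80
  Supplier3→A2: 28 × £13 = £364
  Supplier3→A3: 32 × £15 = £480
  Supplier3→A4: 9 × £8 = £72
Total = 21 + 351 + 80 + 364 + 480 + 72 = £1368.

1368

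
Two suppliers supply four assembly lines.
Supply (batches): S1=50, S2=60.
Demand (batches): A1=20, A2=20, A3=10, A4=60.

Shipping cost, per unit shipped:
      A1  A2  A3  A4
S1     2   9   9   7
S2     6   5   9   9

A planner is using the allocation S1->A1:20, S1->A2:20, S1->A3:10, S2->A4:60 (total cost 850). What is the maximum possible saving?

140

Current plan cost = 20·2 + 20·9 + 10·9 + 60·9 = 850.
Optimal plan:
  S1→A1: 20 × 2 = 40
  S1→A4: 30 × 7 = 210
  S2→A2: 20 × 5 = 100
  S2→A3: 10 × 9 = 90
  S2→A4: 30 × 9 = 270
Optimal cost = 710.
Saving = 850 − 710 = 140.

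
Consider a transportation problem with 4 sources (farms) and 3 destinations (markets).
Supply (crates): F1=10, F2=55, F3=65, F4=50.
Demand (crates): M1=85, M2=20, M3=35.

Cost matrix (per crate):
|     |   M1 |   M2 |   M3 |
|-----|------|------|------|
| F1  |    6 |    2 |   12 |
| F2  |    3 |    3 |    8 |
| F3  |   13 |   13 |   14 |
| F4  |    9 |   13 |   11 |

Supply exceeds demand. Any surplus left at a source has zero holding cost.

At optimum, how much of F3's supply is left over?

Minimum-cost shipments:
  F1–M2: 10 × 2 = 20
  F2–M1: 45 × 3 = 135
  F2–M2: 10 × 3 = 30
  F3–M3: 25 × 14 = 350
  F4–M1: 40 × 9 = 360
  F4–M3: 10 × 11 = 110
Total cost = 1005.
F3 ships 25 of its 65, leaving 40.

40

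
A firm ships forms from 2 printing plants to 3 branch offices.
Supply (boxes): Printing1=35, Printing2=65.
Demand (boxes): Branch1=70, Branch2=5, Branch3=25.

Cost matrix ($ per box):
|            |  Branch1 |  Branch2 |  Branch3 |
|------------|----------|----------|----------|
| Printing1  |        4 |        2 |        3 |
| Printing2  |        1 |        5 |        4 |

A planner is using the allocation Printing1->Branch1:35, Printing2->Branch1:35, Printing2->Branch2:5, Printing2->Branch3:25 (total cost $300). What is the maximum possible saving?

Current plan cost = 35·4 + 35·1 + 5·5 + 25·4 = $300.
Optimal plan:
  Printing1 to Branch1: 5 × $4 = $20
  Printing1 to Branch2: 5 × $2 = $10
  Printing1 to Branch3: 25 × $3 = $75
  Printing2 to Branch1: 65 × $1 = $65
Optimal cost = $170.
Saving = 300 − 170 = $130.

130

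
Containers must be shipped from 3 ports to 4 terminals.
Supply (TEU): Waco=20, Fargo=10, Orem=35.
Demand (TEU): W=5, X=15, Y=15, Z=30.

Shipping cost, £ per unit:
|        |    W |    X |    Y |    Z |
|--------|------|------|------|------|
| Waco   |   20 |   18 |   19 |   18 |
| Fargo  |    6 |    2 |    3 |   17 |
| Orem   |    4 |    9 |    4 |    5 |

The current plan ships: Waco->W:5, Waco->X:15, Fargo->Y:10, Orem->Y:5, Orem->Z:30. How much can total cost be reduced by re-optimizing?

35

Current plan cost = 5·20 + 15·18 + 10·3 + 5·4 + 30·5 = £570.
Optimal plan:
  Waco–X: 5 TEU
  Waco–Z: 15 TEU
  Fargo–X: 10 TEU
  Orem–W: 5 TEU
  Orem–Y: 15 TEU
  Orem–Z: 15 TEU
Optimal cost = £535.
Saving = 570 − 535 = £35.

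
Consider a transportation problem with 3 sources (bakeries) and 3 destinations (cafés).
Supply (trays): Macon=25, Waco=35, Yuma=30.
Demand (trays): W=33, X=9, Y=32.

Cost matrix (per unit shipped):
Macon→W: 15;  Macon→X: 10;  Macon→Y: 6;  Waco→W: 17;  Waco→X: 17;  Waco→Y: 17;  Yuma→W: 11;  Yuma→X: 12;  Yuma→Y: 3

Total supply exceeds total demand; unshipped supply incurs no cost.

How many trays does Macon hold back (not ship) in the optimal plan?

0

Minimum-cost shipments:
  Macon to X: 9 trays
  Macon to Y: 16 trays
  Waco to W: 19 trays
  Yuma to W: 14 trays
  Yuma to Y: 16 trays
Total cost = 711.
Macon ships 25 of its 25, leaving 0.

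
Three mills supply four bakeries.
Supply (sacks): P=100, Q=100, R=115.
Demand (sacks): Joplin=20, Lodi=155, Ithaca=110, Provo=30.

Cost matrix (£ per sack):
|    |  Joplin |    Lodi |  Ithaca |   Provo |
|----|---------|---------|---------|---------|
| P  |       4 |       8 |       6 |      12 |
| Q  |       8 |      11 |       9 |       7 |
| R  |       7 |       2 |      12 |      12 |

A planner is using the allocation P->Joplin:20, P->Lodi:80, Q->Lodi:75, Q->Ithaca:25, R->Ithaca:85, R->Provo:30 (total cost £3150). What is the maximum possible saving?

Current plan cost = 20·4 + 80·8 + 75·11 + 25·9 + 85·12 + 30·12 = £3150.
Optimal plan:
  P->Joplin: 20 × £4 = £80
  P->Lodi: 40 × £8 = £320
  P->Ithaca: 40 × £6 = £240
  Q->Ithaca: 70 × £9 = £630
  Q->Provo: 30 × £7 = £210
  R->Lodi: 115 × £2 = £230
Optimal cost = £1710.
Saving = 3150 − 1710 = £1440.

1440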